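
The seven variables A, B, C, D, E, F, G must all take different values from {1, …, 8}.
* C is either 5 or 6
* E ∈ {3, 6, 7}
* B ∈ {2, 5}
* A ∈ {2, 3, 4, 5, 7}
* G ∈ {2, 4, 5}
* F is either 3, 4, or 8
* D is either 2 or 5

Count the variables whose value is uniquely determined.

Among the 7 variables, 8 fits only F (and all 7 values in {2, 3, 4, 5, 6, 7, 8} must be used), so F = 8.
B and D between them cover only {2, 5} — a naked pair. Remove those values from A, C, G.
C's domain is down to {6}, so C = 6. Strike 6 from E.
G must be 4 (only option left). Eliminate 4 elsewhere: A.
Determined: C=6, F=8, G=4. The other variables each still have more than one consistent value. That makes 3.

3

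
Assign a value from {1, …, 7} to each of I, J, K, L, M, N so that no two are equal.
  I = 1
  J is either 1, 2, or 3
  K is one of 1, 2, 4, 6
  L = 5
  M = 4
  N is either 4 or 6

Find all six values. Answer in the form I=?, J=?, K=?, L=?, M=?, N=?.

I=1, J=3, K=2, L=5, M=4, N=6

I must be 1 (only option left). Remove 1 from J, K.
L has just one choice, so L = 5.
That leaves M = 4. Strike 4 from K, N.
N's domain is down to {6}, so N = 6. Eliminate 6 elsewhere: K.
K must be 2 (only option left). Remove 2 from J.
That leaves J = 3.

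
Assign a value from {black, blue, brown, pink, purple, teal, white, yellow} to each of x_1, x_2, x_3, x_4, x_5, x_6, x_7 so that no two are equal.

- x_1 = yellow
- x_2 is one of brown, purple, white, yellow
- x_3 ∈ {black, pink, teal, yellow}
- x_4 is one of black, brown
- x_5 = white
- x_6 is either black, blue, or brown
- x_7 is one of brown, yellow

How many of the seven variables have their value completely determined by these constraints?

6

x_1 must be yellow (only option left). Eliminate yellow elsewhere: x_2, x_3, x_7.
x_5's domain is down to {white}, so x_5 = white. So x_2 can't be white.
x_7 has just one choice, so x_7 = brown. Eliminate brown elsewhere: x_2, x_4, x_6.
x_2's domain is down to {purple}, so x_2 = purple.
x_4 has just one choice, so x_4 = black. Remove black from x_3, x_6.
x_6's domain is down to {blue}, so x_6 = blue.
Determined: x_1=yellow, x_2=purple, x_4=black, x_5=white, x_6=blue, x_7=brown. The other variables each still have more than one consistent value. That makes 6.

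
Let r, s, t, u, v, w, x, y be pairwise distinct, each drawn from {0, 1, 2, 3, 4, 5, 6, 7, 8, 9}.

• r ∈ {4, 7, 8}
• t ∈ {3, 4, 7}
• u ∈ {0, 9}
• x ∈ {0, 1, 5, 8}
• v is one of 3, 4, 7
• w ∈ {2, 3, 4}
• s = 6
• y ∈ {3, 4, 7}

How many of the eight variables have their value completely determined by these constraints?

s must be 6 (only option left).
t, v, y share exactly the 3 values {3, 4, 7}; by pigeonhole those values go to them, so strike 3, 4, 7 from r, w.
r has just one choice, so r = 8. Strike 8 from x.
w has just one choice, so w = 2.
Determined: r=8, s=6, w=2. The other variables each still have more than one consistent value. That makes 3.

3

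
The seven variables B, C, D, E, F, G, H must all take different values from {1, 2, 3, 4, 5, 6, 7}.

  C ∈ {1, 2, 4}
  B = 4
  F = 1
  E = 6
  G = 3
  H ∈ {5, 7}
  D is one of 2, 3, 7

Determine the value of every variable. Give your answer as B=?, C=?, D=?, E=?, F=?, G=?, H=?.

B=4, C=2, D=7, E=6, F=1, G=3, H=5

B must be 4 (only option left). Strike 4 from C.
E must be 6 (only option left).
F's domain is down to {1}, so F = 1. Strike 1 from C.
G must be 3 (only option left). Remove 3 from D.
C's domain is down to {2}, so C = 2. Remove 2 from D.
D must be 7 (only option left). Remove 7 from H.
H must be 5 (only option left).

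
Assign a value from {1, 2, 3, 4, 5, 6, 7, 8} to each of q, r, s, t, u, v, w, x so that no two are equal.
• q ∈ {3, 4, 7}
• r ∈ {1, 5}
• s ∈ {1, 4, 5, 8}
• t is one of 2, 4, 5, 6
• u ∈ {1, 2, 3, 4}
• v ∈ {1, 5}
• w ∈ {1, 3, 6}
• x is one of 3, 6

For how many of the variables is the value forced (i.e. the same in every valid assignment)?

2

The 8 variables together cover exactly {1, 2, 3, 4, 5, 6, 7, 8} — 8 values for 8 variables — and 7 appears only in q's list, so q = 7.
The 7 still-open variables together cover exactly {1, 2, 3, 4, 5, 6, 8} — 7 values for 7 variables — and 8 appears only in s's list, so s = 8.
r and v between them cover only {1, 5} — a naked pair. Remove those values from t, u, w.
w and x between them cover only {3, 6} — a naked pair. Remove those values from t, u.
Determined: q=7, s=8. The other variables each still have more than one consistent value. That makes 2.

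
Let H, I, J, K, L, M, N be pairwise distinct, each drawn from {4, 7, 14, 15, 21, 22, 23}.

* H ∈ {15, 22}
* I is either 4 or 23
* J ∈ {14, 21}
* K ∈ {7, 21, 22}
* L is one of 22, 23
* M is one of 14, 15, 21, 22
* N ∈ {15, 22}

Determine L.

The 7 variables together cover exactly {4, 7, 14, 15, 21, 22, 23} — 7 values for 7 variables — and 4 appears only in I's list, so I = 4.
Among the 6 still-open variables, 7 fits only K (and all 6 values in {7, 14, 15, 21, 22, 23} must be used), so K = 7.
The 5 still-open variables together cover exactly {14, 15, 21, 22, 23} — 5 values for 5 variables — and 23 appears only in L's list, so L = 23.

23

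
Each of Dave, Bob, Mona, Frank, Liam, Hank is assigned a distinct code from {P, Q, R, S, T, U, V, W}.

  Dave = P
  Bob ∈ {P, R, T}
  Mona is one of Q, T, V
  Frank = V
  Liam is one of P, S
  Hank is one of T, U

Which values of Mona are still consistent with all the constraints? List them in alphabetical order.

Q, T

Dave has just one choice, so Dave = P. Strike P from Bob, Liam.
Frank has just one choice, so Frank = V. So Mona can't be V.
Liam must be S (only option left).
No further eliminations apply; Mona can still be any of Q, T.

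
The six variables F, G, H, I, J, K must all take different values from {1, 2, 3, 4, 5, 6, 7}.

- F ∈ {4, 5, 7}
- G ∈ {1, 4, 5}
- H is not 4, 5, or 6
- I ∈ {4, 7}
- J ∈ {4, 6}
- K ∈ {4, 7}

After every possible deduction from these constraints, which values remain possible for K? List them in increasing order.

4, 7

The 2 variables I and K are confined to {4, 7}, which locks those values in; drop them from F, G, H, J.
That leaves F = 5. Strike 5 from G.
G has just one choice, so G = 1. So H can't be 1.
J must be 6 (only option left).
No further eliminations apply; K can still be any of 4, 7.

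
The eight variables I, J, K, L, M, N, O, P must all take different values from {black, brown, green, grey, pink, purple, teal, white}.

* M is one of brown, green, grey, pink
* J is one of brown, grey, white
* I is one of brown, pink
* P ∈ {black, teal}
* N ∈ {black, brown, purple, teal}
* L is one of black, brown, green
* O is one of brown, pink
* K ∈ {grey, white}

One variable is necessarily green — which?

M

Among the 8 variables, purple fits only N (and all 8 values in {black, brown, green, grey, pink, purple, teal, white} must be used), so N = purple.
Among the 7 still-open variables, teal fits only P (and all 7 values in {black, brown, green, grey, pink, teal, white} must be used), so P = teal.
The 6 still-open variables together cover exactly {black, brown, green, grey, pink, white} — 6 values for 6 variables — and black appears only in L's list, so L = black.
The 5 still-open variables together cover exactly {brown, green, grey, pink, white} — 5 values for 5 variables — and green appears only in M's list, so M = green.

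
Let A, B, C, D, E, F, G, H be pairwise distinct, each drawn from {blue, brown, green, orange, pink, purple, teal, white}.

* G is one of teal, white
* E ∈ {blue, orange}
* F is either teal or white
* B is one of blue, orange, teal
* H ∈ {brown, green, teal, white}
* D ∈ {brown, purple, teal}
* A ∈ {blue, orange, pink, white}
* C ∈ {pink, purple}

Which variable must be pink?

A

Among the 8 variables, green fits only H (and all 8 values in {blue, brown, green, orange, pink, purple, teal, white} must be used), so H = green.
The 7 still-open variables together cover exactly {blue, brown, orange, pink, purple, teal, white} — 7 values for 7 variables — and brown appears only in D's list, so D = brown.
The 6 still-open variables together cover exactly {blue, orange, pink, purple, teal, white} — 6 values for 6 variables — and purple appears only in C's list, so C = purple.
Among the 5 still-open variables, pink fits only A (and all 5 values in {blue, orange, pink, teal, white} must be used), so A = pink.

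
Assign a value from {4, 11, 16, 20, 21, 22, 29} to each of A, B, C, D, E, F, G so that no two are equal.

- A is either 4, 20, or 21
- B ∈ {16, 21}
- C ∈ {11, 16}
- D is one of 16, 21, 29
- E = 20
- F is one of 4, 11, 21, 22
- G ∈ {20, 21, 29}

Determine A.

E has just one choice, so E = 20. Eliminate 20 elsewhere: A, G.
The 6 still-open variables draw from only 6 values {4, 11, 16, 21, 22, 29}, so each is used; only F can be 22, hence F = 22.
The 5 still-open variables together cover exactly {4, 11, 16, 21, 29} — 5 values for 5 variables — and 4 appears only in A's list, so A = 4.

4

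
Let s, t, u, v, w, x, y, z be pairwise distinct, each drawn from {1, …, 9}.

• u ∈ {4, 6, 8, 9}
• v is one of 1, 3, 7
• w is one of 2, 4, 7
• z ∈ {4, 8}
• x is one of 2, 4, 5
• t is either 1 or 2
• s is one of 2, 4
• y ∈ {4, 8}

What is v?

y and z share exactly the 2 values {4, 8}; by pigeonhole those values go to them, so strike 4, 8 from s, u, w, x.
s has just one choice, so s = 2. Strike 2 from t, w, x.
That leaves t = 1. Strike 1 from v.
That leaves w = 7. Eliminate 7 elsewhere: v.
So v = 3.

3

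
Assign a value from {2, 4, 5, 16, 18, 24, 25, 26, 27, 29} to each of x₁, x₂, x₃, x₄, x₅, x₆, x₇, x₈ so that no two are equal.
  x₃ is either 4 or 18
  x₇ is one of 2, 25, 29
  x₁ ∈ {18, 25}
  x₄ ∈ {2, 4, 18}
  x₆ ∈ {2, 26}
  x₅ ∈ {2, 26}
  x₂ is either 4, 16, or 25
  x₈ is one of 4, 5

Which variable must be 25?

x₁

The 8 variables draw from only 8 values {2, 4, 5, 16, 18, 25, 26, 29}, so each is used; only x₈ can be 5, hence x₈ = 5.
Among the 7 still-open variables, 16 fits only x₂ (and all 7 values in {2, 4, 16, 18, 25, 26, 29} must be used), so x₂ = 16.
The 6 still-open variables draw from only 6 values {2, 4, 18, 25, 26, 29}, so each is used; only x₇ can be 29, hence x₇ = 29.
The 5 still-open variables together cover exactly {2, 4, 18, 25, 26} — 5 values for 5 variables — and 25 appears only in x₁'s list, so x₁ = 25.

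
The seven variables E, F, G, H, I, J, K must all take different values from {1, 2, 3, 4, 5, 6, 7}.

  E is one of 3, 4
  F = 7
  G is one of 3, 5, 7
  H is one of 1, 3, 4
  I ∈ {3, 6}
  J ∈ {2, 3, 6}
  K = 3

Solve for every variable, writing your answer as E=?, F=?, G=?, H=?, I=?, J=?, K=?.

E=4, F=7, G=5, H=1, I=6, J=2, K=3

F's domain is down to {7}, so F = 7. Remove 7 from G.
K has just one choice, so K = 3. Remove 3 from E, G, H, I, J.
E must be 4 (only option left). Remove 4 from H.
G has just one choice, so G = 5.
That leaves H = 1.
I has just one choice, so I = 6. So J can't be 6.
That leaves J = 2.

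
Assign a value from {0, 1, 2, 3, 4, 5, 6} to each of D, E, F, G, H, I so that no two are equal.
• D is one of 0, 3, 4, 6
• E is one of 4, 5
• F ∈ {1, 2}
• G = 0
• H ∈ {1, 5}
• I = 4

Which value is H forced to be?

1

G's domain is down to {0}, so G = 0. Strike 0 from D.
I must be 4 (only option left). Strike 4 from D, E.
E has just one choice, so E = 5. Remove 5 from H.
So H = 1.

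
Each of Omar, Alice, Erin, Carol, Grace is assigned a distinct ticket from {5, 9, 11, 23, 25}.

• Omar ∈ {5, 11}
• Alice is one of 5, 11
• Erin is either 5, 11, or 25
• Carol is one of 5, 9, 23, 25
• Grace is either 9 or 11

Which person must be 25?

The 5 variables draw from only 5 values {5, 9, 11, 23, 25}, so each is used; only Carol can be 23, hence Carol = 23.
The 4 still-open variables together cover exactly {5, 9, 11, 25} — 4 values for 4 variables — and 9 appears only in Grace's list, so Grace = 9.
The 3 still-open variables together cover exactly {5, 11, 25} — 3 values for 3 variables — and 25 appears only in Erin's list, so Erin = 25.

Erin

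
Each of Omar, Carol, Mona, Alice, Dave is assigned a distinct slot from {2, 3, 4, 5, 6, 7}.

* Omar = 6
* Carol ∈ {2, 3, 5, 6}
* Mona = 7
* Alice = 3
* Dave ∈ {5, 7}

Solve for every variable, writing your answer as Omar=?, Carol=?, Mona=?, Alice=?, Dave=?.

Omar must be 6 (only option left). Remove 6 from Carol.
Mona has just one choice, so Mona = 7. Strike 7 from Dave.
That leaves Alice = 3. Eliminate 3 elsewhere: Carol.
Dave has just one choice, so Dave = 5. Eliminate 5 elsewhere: Carol.
Carol has just one choice, so Carol = 2.

Omar=6, Carol=2, Mona=7, Alice=3, Dave=5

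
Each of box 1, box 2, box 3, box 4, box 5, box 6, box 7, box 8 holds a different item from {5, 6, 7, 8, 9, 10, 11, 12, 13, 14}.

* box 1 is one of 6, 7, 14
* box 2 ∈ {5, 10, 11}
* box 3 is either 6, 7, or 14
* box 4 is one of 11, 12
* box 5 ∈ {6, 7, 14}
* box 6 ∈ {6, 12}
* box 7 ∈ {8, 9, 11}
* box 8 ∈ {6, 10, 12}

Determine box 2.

5

box 1, box 3, box 5 share exactly the 3 values {6, 7, 14}; by pigeonhole those values go to them, so strike 6, 7, 14 from box 6, box 8.
box 6's domain is down to {12}, so box 6 = 12. Eliminate 12 elsewhere: box 4, box 8.
That leaves box 8 = 10. Eliminate 10 elsewhere: box 2.
That leaves box 4 = 11. Eliminate 11 elsewhere: box 2, box 7.
So box 2 = 5.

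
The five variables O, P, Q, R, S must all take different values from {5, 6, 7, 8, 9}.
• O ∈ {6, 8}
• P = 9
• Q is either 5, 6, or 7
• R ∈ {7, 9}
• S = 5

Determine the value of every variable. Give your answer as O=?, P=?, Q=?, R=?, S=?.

P must be 9 (only option left). Strike 9 from R.
R's domain is down to {7}, so R = 7. Strike 7 from Q.
S has just one choice, so S = 5. So Q can't be 5.
Q must be 6 (only option left). Remove 6 from O.
O's domain is down to {8}, so O = 8.

O=8, P=9, Q=6, R=7, S=5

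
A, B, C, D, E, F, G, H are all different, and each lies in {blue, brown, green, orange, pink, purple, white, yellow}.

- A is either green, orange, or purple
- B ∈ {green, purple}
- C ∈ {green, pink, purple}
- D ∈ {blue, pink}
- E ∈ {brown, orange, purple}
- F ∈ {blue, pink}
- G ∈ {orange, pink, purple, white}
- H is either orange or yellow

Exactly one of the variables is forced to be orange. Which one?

The 8 variables draw from only 8 values {blue, brown, green, orange, pink, purple, white, yellow}, so each is used; only E can be brown, hence E = brown.
The 7 still-open variables draw from only 7 values {blue, green, orange, pink, purple, white, yellow}, so each is used; only G can be white, hence G = white.
Among the 6 still-open variables, yellow fits only H (and all 6 values in {blue, green, orange, pink, purple, yellow} must be used), so H = yellow.
Among the 5 still-open variables, orange fits only A (and all 5 values in {blue, green, orange, pink, purple} must be used), so A = orange.

A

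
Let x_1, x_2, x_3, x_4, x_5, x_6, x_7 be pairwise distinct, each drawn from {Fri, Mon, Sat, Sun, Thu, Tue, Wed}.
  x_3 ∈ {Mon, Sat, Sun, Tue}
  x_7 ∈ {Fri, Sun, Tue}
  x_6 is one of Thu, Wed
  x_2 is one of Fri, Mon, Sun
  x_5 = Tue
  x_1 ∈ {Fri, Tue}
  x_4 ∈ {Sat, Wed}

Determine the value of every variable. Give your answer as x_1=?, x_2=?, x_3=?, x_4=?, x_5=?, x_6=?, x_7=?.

x_5's domain is down to {Tue}, so x_5 = Tue. Remove Tue from x_1, x_3, x_7.
x_1 must be Fri (only option left). Eliminate Fri elsewhere: x_2, x_7.
x_7's domain is down to {Sun}, so x_7 = Sun. Remove Sun from x_2, x_3.
x_2 must be Mon (only option left). Strike Mon from x_3.
That leaves x_3 = Sat. Strike Sat from x_4.
x_4 must be Wed (only option left). Eliminate Wed elsewhere: x_6.
x_6's domain is down to {Thu}, so x_6 = Thu.

x_1=Fri, x_2=Mon, x_3=Sat, x_4=Wed, x_5=Tue, x_6=Thu, x_7=Sun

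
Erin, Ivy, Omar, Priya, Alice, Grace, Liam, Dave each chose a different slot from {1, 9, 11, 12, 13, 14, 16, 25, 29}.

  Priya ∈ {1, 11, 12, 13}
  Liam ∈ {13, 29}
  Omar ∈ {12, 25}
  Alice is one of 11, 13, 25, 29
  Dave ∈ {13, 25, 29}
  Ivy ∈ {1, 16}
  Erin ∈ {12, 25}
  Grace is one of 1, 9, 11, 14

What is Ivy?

16

Erin and Omar between them cover only {12, 25} — a naked pair. Remove those values from Priya, Alice, Dave.
The 2 variables Liam and Dave are confined to {13, 29}, which locks those values in; drop them from Priya, Alice.
Alice's domain is down to {11}, so Alice = 11. Strike 11 from Priya, Grace.
Priya's domain is down to {1}, so Priya = 1. Remove 1 from Ivy, Grace.
So Ivy = 16.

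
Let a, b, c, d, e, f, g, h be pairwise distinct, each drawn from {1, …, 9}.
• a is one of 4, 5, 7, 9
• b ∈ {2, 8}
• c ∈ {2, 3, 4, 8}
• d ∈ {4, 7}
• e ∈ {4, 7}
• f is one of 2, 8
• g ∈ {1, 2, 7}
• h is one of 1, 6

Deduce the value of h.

b and f between them cover only {2, 8} — a naked pair. Remove those values from c, g.
d and e share exactly the 2 values {4, 7}; by pigeonhole those values go to them, so strike 4, 7 from a, c, g.
c must be 3 (only option left).
g must be 1 (only option left). Remove 1 from h.
So h = 6.

6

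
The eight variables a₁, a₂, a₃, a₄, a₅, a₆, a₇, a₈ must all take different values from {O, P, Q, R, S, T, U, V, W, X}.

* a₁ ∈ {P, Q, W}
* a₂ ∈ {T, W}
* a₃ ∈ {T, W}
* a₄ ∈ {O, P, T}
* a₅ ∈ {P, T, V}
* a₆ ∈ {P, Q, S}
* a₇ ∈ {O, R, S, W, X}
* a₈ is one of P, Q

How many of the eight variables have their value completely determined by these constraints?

a₂ and a₃ between them cover only {T, W} — a naked pair. Remove those values from a₁, a₄, a₅, a₇.
a₁ and a₈ share exactly the 2 values {P, Q}; by pigeonhole those values go to them, so strike P, Q from a₄, a₅, a₆.
a₄ must be O (only option left). Eliminate O elsewhere: a₇.
a₅ has just one choice, so a₅ = V.
a₆ has just one choice, so a₆ = S. Remove S from a₇.
Determined: a₄=O, a₅=V, a₆=S. The other variables each still have more than one consistent value. That makes 3.

3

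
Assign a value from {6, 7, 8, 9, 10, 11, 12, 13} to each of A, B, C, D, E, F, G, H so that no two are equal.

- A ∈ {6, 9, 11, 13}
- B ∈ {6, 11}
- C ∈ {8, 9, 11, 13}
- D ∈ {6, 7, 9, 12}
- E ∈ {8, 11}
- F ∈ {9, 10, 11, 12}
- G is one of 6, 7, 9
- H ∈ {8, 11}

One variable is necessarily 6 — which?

B

The 8 variables together cover exactly {6, 7, 8, 9, 10, 11, 12, 13} — 8 values for 8 variables — and 10 appears only in F's list, so F = 10.
Among the 7 still-open variables, 12 fits only D (and all 7 values in {6, 7, 8, 9, 11, 12, 13} must be used), so D = 12.
Among the 6 still-open variables, 7 fits only G (and all 6 values in {6, 7, 8, 9, 11, 13} must be used), so G = 7.
E and H share exactly the 2 values {8, 11}; by pigeonhole those values go to them, so strike 8, 11 from A, B, C.
So 6 goes to B.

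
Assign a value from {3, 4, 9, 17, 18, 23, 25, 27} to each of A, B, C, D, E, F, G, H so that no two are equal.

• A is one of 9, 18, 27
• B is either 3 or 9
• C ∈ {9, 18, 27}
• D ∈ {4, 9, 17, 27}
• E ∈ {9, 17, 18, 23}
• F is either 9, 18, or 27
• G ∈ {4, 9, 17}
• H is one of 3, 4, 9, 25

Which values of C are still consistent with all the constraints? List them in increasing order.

Among the 8 variables, 23 fits only E (and all 8 values in {3, 4, 9, 17, 18, 23, 25, 27} must be used), so E = 23.
The 7 still-open variables together cover exactly {3, 4, 9, 17, 18, 25, 27} — 7 values for 7 variables — and 25 appears only in H's list, so H = 25.
Among the 6 still-open variables, 3 fits only B (and all 6 values in {3, 4, 9, 17, 18, 27} must be used), so B = 3.
The 3 variables A, C, F are confined to {9, 18, 27}, which locks those values in; drop them from D, G.
No further eliminations apply; C can still be any of 9, 18, 27.

9, 18, 27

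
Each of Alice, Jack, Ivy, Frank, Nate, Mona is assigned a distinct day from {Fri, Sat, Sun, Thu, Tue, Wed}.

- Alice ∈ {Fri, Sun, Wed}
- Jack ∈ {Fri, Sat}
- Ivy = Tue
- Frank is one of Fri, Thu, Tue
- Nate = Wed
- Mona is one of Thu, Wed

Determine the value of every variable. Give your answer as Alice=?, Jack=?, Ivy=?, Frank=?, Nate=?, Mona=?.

Ivy has just one choice, so Ivy = Tue. So Frank can't be Tue.
Nate must be Wed (only option left). Remove Wed from Alice, Mona.
Mona must be Thu (only option left). So Frank can't be Thu.
Frank has just one choice, so Frank = Fri. So Alice, Jack can't be Fri.
Alice has just one choice, so Alice = Sun.
That leaves Jack = Sat.

Alice=Sun, Jack=Sat, Ivy=Tue, Frank=Fri, Nate=Wed, Mona=Thu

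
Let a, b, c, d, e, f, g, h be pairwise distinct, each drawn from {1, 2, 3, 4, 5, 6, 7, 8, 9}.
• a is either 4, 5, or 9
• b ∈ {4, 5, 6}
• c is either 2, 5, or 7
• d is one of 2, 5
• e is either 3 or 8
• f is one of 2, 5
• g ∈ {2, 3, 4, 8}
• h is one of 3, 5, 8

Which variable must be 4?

g

The 8 variables together cover exactly {2, 3, 4, 5, 6, 7, 8, 9} — 8 values for 8 variables — and 6 appears only in b's list, so b = 6.
The 7 still-open variables draw from only 7 values {2, 3, 4, 5, 7, 8, 9}, so each is used; only c can be 7, hence c = 7.
Among the 6 still-open variables, 9 fits only a (and all 6 values in {2, 3, 4, 5, 8, 9} must be used), so a = 9.
The 5 still-open variables draw from only 5 values {2, 3, 4, 5, 8}, so each is used; only g can be 4, hence g = 4.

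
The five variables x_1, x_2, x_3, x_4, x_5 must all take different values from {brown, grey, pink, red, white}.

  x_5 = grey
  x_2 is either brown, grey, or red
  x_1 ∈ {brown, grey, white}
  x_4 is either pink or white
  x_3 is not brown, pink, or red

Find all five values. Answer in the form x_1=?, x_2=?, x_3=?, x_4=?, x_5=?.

x_1=brown, x_2=red, x_3=white, x_4=pink, x_5=grey

x_5 has just one choice, so x_5 = grey. Remove grey from x_1, x_2, x_3.
x_3's domain is down to {white}, so x_3 = white. Strike white from x_1, x_4.
x_4 has just one choice, so x_4 = pink.
x_1 must be brown (only option left). Eliminate brown elsewhere: x_2.
x_2's domain is down to {red}, so x_2 = red.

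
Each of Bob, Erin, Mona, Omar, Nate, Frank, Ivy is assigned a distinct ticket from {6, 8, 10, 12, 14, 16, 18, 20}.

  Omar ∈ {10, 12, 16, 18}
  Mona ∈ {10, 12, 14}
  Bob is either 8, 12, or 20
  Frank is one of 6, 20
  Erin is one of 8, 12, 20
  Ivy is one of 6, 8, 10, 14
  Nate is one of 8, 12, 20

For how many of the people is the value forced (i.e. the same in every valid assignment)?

1

Bob, Erin, Nate between them cover only {8, 12, 20} — a naked triple. Remove those values from Mona, Omar, Frank, Ivy.
Frank's domain is down to {6}, so Frank = 6. So Ivy can't be 6.
Mona and Ivy share exactly the 2 values {10, 14}; by pigeonhole those values go to them, so strike 10, 14 from Omar.
Determined: Frank=6. The other people each still have more than one consistent value. That makes 1.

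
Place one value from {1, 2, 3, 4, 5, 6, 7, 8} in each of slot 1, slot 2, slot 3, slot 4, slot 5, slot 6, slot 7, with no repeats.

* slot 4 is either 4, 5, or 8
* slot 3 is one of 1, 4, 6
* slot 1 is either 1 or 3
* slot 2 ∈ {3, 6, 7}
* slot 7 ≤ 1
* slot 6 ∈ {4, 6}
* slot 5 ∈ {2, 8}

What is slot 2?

slot 7 must be 1 (only option left). So slot 1, slot 3 can't be 1.
slot 1's domain is down to {3}, so slot 1 = 3. Eliminate 3 elsewhere: slot 2.
slot 3 and slot 6 share exactly the 2 values {4, 6}; by pigeonhole those values go to them, so strike 4, 6 from slot 2, slot 4.
So slot 2 = 7.

7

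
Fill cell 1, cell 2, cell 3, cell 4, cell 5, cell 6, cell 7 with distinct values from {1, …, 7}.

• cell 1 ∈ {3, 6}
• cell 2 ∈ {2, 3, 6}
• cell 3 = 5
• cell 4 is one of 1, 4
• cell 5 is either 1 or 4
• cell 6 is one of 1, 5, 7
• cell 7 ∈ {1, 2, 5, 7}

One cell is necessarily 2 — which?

cell 7

cell 3's domain is down to {5}, so cell 3 = 5. Remove 5 from cell 6, cell 7.
cell 4 and cell 5 between them cover only {1, 4} — a naked pair. Remove those values from cell 6, cell 7.
cell 6's domain is down to {7}, so cell 6 = 7. So cell 7 can't be 7.
So 2 goes to cell 7.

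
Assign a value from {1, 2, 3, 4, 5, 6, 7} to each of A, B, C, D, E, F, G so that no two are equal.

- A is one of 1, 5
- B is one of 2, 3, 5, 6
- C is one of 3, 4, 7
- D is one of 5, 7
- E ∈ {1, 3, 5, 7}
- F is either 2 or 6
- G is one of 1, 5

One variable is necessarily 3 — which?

Among the 7 variables, 4 fits only C (and all 7 values in {1, 2, 3, 4, 5, 6, 7} must be used), so C = 4.
The 2 variables A and G are confined to {1, 5}, which locks those values in; drop them from B, D, E.
D's domain is down to {7}, so D = 7. Strike 7 from E.
So 3 goes to E.

E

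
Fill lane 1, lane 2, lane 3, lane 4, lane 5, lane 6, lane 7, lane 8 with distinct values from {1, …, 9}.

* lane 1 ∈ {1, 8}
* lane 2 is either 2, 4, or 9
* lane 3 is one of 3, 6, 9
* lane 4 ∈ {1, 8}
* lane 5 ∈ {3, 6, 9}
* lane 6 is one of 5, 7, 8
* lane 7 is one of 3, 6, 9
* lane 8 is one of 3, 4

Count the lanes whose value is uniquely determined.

2

lane 1 and lane 4 share exactly the 2 values {1, 8}; by pigeonhole those values go to them, so strike 1, 8 from lane 6.
lane 3, lane 5, lane 7 between them cover only {3, 6, 9} — a naked triple. Remove those values from lane 2, lane 8.
That leaves lane 8 = 4. Remove 4 from lane 2.
lane 2 must be 2 (only option left).
Determined: lane 2=2, lane 8=4. The other lanes each still have more than one consistent value. That makes 2.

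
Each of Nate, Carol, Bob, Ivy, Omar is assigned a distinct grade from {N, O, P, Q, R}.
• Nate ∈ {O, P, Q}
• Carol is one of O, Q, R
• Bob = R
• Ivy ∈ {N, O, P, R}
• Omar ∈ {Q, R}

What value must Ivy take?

Bob has just one choice, so Bob = R. Eliminate R elsewhere: Carol, Ivy, Omar.
Omar must be Q (only option left). So Nate, Carol can't be Q.
That leaves Carol = O. Eliminate O elsewhere: Nate, Ivy.
Nate has just one choice, so Nate = P. Eliminate P elsewhere: Ivy.
So Ivy = N.

N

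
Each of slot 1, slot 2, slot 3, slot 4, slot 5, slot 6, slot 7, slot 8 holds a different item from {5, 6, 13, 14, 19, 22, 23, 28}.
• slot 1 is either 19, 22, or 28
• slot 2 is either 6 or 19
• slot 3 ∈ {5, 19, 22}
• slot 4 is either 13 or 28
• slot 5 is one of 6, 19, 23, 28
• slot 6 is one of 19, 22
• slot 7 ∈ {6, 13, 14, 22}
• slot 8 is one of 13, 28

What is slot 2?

The 8 variables draw from only 8 values {5, 6, 13, 14, 19, 22, 23, 28}, so each is used; only slot 3 can be 5, hence slot 3 = 5.
The 7 still-open variables draw from only 7 values {6, 13, 14, 19, 22, 23, 28}, so each is used; only slot 7 can be 14, hence slot 7 = 14.
The 6 still-open variables together cover exactly {6, 13, 19, 22, 23, 28} — 6 values for 6 variables — and 23 appears only in slot 5's list, so slot 5 = 23.
The 5 still-open variables draw from only 5 values {6, 13, 19, 22, 28}, so each is used; only slot 2 can be 6, hence slot 2 = 6.

6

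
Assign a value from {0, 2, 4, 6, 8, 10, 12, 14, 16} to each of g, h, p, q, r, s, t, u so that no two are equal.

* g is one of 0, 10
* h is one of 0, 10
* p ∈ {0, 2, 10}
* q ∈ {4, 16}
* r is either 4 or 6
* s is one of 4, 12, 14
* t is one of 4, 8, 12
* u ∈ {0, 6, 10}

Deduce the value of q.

16

g and h share exactly the 2 values {0, 10}; by pigeonhole those values go to them, so strike 0, 10 from p, u.
p must be 2 (only option left).
u has just one choice, so u = 6. Remove 6 from r.
That leaves r = 4. Strike 4 from q, s, t.
So q = 16.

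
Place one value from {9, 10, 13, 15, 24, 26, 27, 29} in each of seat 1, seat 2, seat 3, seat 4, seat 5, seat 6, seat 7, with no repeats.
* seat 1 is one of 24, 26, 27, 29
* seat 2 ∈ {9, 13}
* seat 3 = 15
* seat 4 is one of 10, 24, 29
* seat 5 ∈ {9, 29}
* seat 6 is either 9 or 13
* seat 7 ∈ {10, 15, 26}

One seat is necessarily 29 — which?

seat 3's domain is down to {15}, so seat 3 = 15. So seat 7 can't be 15.
seat 2 and seat 6 share exactly the 2 values {9, 13}; by pigeonhole those values go to them, so strike 9, 13 from seat 5.
So 29 goes to seat 5.

seat 5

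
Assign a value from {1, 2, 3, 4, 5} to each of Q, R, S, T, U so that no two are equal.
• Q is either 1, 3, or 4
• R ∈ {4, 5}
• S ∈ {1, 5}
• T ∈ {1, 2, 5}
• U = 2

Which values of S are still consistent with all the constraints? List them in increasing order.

U has just one choice, so U = 2. Strike 2 from T.
The 4 still-open variables together cover exactly {1, 3, 4, 5} — 4 values for 4 variables — and 3 appears only in Q's list, so Q = 3.
The 3 still-open variables draw from only 3 values {1, 4, 5}, so each is used; only R can be 4, hence R = 4.
No further eliminations apply; S can still be any of 1, 5.

1, 5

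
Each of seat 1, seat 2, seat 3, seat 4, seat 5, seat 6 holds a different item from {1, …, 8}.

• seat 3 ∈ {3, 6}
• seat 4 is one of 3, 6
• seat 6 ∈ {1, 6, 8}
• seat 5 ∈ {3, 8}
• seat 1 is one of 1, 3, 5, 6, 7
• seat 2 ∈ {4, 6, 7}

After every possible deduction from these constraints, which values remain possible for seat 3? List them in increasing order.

seat 3 and seat 4 share exactly the 2 values {3, 6}; by pigeonhole those values go to them, so strike 3, 6 from seat 1, seat 2, seat 5, seat 6.
seat 5 must be 8 (only option left). Strike 8 from seat 6.
That leaves seat 6 = 1. Strike 1 from seat 1.
No further eliminations apply; seat 3 can still be any of 3, 6.

3, 6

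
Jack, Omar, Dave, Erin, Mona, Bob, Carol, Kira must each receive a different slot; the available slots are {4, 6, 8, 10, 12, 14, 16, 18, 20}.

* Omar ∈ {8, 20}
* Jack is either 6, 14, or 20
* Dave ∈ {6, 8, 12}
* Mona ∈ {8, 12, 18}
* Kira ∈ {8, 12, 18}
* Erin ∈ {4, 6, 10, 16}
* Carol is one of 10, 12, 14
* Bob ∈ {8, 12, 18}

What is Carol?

The 3 variables Mona, Bob, Kira are confined to {8, 12, 18}, which locks those values in; drop them from Omar, Dave, Carol.
Omar must be 20 (only option left). Strike 20 from Jack.
That leaves Dave = 6. Eliminate 6 elsewhere: Jack, Erin.
Jack must be 14 (only option left). Eliminate 14 elsewhere: Carol.
So Carol = 10.

10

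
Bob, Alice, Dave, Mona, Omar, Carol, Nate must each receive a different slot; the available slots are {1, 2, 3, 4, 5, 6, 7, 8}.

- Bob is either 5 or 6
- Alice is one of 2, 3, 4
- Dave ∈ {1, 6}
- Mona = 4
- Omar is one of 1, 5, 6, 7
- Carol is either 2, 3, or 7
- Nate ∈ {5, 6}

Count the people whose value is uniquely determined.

Mona must be 4 (only option left). Eliminate 4 elsewhere: Alice.
Bob and Nate between them cover only {5, 6} — a naked pair. Remove those values from Dave, Omar.
That leaves Dave = 1. So Omar can't be 1.
Omar's domain is down to {7}, so Omar = 7. So Carol can't be 7.
Determined: Dave=1, Mona=4, Omar=7. The other people each still have more than one consistent value. That makes 3.

3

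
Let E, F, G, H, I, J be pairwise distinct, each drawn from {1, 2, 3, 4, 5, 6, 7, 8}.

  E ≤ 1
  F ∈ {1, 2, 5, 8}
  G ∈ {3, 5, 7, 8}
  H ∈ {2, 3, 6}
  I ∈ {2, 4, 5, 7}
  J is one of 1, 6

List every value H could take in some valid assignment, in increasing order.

E's domain is down to {1}, so E = 1. So F, J can't be 1.
That leaves J = 6. Strike 6 from H.
No further eliminations apply; H can still be any of 2, 3.

2, 3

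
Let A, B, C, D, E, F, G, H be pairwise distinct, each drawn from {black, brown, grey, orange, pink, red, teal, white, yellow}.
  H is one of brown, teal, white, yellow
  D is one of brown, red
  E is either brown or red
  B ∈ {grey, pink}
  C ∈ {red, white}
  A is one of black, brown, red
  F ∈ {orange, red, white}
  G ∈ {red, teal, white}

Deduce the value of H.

D and E share exactly the 2 values {brown, red}; by pigeonhole those values go to them, so strike brown, red from A, C, F, G, H.
A's domain is down to {black}, so A = black.
C must be white (only option left). Eliminate white elsewhere: F, G, H.
F must be orange (only option left).
G must be teal (only option left). So H can't be teal.
So H = yellow.

yellow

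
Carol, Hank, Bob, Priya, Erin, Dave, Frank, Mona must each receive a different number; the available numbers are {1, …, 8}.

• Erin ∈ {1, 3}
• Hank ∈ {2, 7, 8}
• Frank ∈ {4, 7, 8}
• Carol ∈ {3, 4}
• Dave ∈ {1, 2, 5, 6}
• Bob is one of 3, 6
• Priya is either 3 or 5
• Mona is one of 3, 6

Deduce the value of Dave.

Bob and Mona between them cover only {3, 6} — a naked pair. Remove those values from Carol, Priya, Erin, Dave.
Carol has just one choice, so Carol = 4. Strike 4 from Frank.
That leaves Priya = 5. Remove 5 from Dave.
Erin's domain is down to {1}, so Erin = 1. So Dave can't be 1.
So Dave = 2.

2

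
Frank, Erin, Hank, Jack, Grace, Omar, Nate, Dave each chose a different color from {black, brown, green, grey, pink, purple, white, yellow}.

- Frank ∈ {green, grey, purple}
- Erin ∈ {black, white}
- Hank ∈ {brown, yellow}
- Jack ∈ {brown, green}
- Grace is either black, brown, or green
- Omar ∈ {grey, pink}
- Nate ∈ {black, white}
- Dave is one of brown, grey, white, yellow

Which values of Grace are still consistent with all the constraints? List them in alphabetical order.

Among the 8 variables, pink fits only Omar (and all 8 values in {black, brown, green, grey, pink, purple, white, yellow} must be used), so Omar = pink.
The 7 still-open variables draw from only 7 values {black, brown, green, grey, purple, white, yellow}, so each is used; only Frank can be purple, hence Frank = purple.
The 6 still-open variables together cover exactly {black, brown, green, grey, white, yellow} — 6 values for 6 variables — and grey appears only in Dave's list, so Dave = grey.
Among the 5 still-open variables, yellow fits only Hank (and all 5 values in {black, brown, green, white, yellow} must be used), so Hank = yellow.
Erin and Nate share exactly the 2 values {black, white}; by pigeonhole those values go to them, so strike black, white from Grace.
No further eliminations apply; Grace can still be any of brown, green.

brown, green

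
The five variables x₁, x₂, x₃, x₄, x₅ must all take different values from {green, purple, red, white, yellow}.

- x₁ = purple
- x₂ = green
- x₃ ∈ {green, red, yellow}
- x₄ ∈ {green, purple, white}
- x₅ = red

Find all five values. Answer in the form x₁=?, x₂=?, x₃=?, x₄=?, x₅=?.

x₁'s domain is down to {purple}, so x₁ = purple. Remove purple from x₄.
x₂ has just one choice, so x₂ = green. So x₃, x₄ can't be green.
x₄'s domain is down to {white}, so x₄ = white.
x₅ has just one choice, so x₅ = red. Eliminate red elsewhere: x₃.
x₃'s domain is down to {yellow}, so x₃ = yellow.

x₁=purple, x₂=green, x₃=yellow, x₄=white, x₅=red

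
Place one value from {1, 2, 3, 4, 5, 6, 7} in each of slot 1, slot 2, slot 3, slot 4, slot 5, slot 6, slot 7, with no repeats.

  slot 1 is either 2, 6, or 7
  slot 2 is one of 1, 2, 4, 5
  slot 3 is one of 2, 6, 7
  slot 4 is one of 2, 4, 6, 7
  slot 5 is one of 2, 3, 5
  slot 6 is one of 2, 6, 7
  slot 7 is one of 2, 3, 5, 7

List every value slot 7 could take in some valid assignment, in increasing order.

3, 5

The 7 variables draw from only 7 values {1, 2, 3, 4, 5, 6, 7}, so each is used; only slot 2 can be 1, hence slot 2 = 1.
The 6 still-open variables draw from only 6 values {2, 3, 4, 5, 6, 7}, so each is used; only slot 4 can be 4, hence slot 4 = 4.
slot 1, slot 3, slot 6 share exactly the 3 values {2, 6, 7}; by pigeonhole those values go to them, so strike 2, 6, 7 from slot 5, slot 7.
No further eliminations apply; slot 7 can still be any of 3, 5.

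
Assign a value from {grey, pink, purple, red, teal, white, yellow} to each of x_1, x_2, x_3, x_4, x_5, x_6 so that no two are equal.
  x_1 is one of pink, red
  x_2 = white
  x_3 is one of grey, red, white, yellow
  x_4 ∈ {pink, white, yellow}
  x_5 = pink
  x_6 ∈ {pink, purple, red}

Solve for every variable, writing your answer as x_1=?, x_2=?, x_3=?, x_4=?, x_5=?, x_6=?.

x_1=red, x_2=white, x_3=grey, x_4=yellow, x_5=pink, x_6=purple

x_2 must be white (only option left). Remove white from x_3, x_4.
x_5 has just one choice, so x_5 = pink. Remove pink from x_1, x_4, x_6.
x_1 must be red (only option left). So x_3, x_6 can't be red.
x_4 has just one choice, so x_4 = yellow. Remove yellow from x_3.
x_6 must be purple (only option left).
That leaves x_3 = grey.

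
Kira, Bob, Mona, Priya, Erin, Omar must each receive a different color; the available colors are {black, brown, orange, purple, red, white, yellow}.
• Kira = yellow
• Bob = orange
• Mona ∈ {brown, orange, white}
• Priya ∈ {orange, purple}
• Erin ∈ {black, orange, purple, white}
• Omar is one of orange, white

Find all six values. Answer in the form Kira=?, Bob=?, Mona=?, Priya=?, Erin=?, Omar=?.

Kira=yellow, Bob=orange, Mona=brown, Priya=purple, Erin=black, Omar=white

Kira must be yellow (only option left).
That leaves Bob = orange. Remove orange from Mona, Priya, Erin, Omar.
Priya has just one choice, so Priya = purple. Strike purple from Erin.
Omar has just one choice, so Omar = white. Strike white from Mona, Erin.
That leaves Mona = brown.
That leaves Erin = black.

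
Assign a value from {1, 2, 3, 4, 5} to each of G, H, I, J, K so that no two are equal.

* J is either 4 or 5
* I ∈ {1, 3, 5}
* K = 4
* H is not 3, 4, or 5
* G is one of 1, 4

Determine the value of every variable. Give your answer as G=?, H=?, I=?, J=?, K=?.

G=1, H=2, I=3, J=5, K=4

K has just one choice, so K = 4. Remove 4 from G, J.
G's domain is down to {1}, so G = 1. So H, I can't be 1.
H must be 2 (only option left).
J must be 5 (only option left). So I can't be 5.
I must be 3 (only option left).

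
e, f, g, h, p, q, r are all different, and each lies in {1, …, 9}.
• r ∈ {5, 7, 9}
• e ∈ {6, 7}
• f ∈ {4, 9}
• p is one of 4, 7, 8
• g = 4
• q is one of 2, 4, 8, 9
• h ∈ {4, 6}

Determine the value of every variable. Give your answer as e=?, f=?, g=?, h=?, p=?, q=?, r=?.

g has just one choice, so g = 4. Strike 4 from f, h, p, q.
h must be 6 (only option left). So e can't be 6.
That leaves e = 7. Eliminate 7 elsewhere: p, r.
That leaves f = 9. Eliminate 9 elsewhere: q, r.
p has just one choice, so p = 8. Eliminate 8 elsewhere: q.
That leaves q = 2.
r must be 5 (only option left).

e=7, f=9, g=4, h=6, p=8, q=2, r=5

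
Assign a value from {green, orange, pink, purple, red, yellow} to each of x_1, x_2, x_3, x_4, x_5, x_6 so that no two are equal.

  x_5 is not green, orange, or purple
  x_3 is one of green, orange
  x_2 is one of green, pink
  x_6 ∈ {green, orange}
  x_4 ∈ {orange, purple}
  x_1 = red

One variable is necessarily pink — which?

x_2

x_1 must be red (only option left). So x_5 can't be red.
The 5 still-open variables draw from only 5 values {green, orange, pink, purple, yellow}, so each is used; only x_4 can be purple, hence x_4 = purple.
Among the 4 still-open variables, yellow fits only x_5 (and all 4 values in {green, orange, pink, yellow} must be used), so x_5 = yellow.
The 3 still-open variables draw from only 3 values {green, orange, pink}, so each is used; only x_2 can be pink, hence x_2 = pink.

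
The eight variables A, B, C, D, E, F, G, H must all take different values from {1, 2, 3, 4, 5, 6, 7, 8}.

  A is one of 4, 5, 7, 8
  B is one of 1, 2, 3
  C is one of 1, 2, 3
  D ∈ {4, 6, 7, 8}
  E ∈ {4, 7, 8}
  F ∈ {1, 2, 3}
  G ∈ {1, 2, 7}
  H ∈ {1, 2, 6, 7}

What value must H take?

6

Among the 8 variables, 5 fits only A (and all 8 values in {1, 2, 3, 4, 5, 6, 7, 8} must be used), so A = 5.
B, C, F share exactly the 3 values {1, 2, 3}; by pigeonhole those values go to them, so strike 1, 2, 3 from G, H.
G must be 7 (only option left). Strike 7 from D, E, H.
So H = 6.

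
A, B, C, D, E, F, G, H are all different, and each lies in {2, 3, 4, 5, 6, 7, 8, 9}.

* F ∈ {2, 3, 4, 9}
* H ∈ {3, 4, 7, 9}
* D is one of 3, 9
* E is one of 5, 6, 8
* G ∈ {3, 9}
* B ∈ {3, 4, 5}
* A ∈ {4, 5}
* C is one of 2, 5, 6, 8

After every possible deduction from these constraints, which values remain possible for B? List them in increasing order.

The 8 variables draw from only 8 values {2, 3, 4, 5, 6, 7, 8, 9}, so each is used; only H can be 7, hence H = 7.
D and G between them cover only {3, 9} — a naked pair. Remove those values from B, F.
A and B share exactly the 2 values {4, 5}; by pigeonhole those values go to them, so strike 4, 5 from C, E, F.
F has just one choice, so F = 2. Strike 2 from C.
No further eliminations apply; B can still be any of 4, 5.

4, 5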